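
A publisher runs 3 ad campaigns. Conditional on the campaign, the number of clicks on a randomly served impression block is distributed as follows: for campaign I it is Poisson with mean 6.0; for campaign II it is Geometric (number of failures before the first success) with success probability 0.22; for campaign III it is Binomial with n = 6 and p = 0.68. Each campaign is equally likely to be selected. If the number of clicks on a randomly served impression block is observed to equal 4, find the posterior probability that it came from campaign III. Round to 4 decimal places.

0.6040

Likelihoods P(X=4 | ·): I: 0.133853; II: 0.0814331; III: 0.328418.
Posterior ∝ prior × likelihood. Numerator for III: 0.333333·0.328418 = 0.109473.
Normalizing constant: 0.333333·0.133853 + 0.333333·0.0814331 + 0.333333·0.328418 = 0.181235.
P(III | observation) = 0.109473 / 0.181235 = 0.604038.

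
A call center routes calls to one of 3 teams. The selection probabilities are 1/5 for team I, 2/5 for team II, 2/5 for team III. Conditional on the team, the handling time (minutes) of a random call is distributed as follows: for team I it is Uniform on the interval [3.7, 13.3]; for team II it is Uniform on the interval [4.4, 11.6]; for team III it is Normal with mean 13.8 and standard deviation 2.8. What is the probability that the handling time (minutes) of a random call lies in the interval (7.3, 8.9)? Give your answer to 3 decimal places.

Conditional on each team, P(7.3 < X < 8.9): I: 0.166667; II: 0.222222; III: 0.0299273.
By total probability, P(7.3 < X < 8.9) = 0.2·0.166667 + 0.4·0.222222 + 0.4·0.0299273 = 0.134193.

0.134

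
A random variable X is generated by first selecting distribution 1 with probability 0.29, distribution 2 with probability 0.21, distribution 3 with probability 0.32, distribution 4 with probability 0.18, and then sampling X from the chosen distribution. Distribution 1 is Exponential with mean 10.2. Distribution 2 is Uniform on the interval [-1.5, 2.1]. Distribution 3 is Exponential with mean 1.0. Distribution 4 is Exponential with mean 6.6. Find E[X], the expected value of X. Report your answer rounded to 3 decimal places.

Component means — 1: 10.2; 2: 0.3; 3: 1; 4: 6.6.
E[X] = 0.29·10.2 + 0.21·0.3 + 0.32·1 + 0.18·6.6 = 4.529.

4.529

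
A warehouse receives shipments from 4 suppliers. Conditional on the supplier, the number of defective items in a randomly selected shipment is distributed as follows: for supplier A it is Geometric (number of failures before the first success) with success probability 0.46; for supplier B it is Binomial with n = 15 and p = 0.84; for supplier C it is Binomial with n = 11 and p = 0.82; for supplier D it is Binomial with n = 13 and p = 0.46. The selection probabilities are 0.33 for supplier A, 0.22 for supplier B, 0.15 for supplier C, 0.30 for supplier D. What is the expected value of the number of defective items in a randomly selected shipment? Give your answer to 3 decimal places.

Component means — A: 1.17391; B: 12.6; C: 9.02; D: 5.98.
E[X] = 0.33·1.17391 + 0.22·12.6 + 0.15·9.02 + 0.3·5.98 = 6.30639.

6.306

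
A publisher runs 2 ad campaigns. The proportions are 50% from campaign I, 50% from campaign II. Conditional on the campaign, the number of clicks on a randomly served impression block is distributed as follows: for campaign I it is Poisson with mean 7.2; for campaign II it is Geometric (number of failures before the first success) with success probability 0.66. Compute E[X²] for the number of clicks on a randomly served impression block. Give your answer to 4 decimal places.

30.0430

For each component E[X²] = Var + (mean)², giving I: 59.04; II: 1.04591.
Overall E[X²] = 0.5·59.04 + 0.5·1.04591 = 30.043.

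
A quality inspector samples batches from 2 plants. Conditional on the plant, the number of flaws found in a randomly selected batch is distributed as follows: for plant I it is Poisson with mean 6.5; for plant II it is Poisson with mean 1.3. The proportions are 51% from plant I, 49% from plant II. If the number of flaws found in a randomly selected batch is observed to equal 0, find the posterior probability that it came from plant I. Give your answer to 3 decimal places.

0.006

Likelihoods P(X=0 | ·): I: 0.00150344; II: 0.272532.
Posterior ∝ prior × likelihood. Numerator for I: 0.51·0.00150344 = 0.000766754.
Normalizing constant: 0.51·0.00150344 + 0.49·0.272532 = 0.134307.
P(I | observation) = 0.000766754 / 0.134307 = 0.00570895.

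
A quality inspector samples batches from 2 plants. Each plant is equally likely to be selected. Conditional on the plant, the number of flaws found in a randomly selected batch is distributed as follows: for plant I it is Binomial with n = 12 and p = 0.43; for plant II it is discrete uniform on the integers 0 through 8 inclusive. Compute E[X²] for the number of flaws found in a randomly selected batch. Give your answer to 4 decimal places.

26.1167

For each component E[X²] = Var + (mean)², giving I: 29.5668; II: 22.6667.
Overall E[X²] = 0.5·29.5668 + 0.5·22.6667 = 26.1167.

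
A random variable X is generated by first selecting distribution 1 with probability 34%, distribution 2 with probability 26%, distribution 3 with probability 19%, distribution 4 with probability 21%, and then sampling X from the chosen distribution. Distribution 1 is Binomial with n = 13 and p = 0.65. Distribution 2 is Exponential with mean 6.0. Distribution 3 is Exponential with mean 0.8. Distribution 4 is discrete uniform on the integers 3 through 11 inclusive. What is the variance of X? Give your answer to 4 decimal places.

19.2726

Per component, 1: μ=8.45, E[X²]=74.36; 2: μ=6, E[X²]=72; 3: μ=0.8, E[X²]=1.28; 4: μ=7, E[X²]=55.6667.
E[X] = 0.34·8.45 + 0.26·6 + 0.19·0.8 + 0.21·7 = 6.055.
E[X²] = 0.34·74.36 + 0.26·72 + 0.19·1.28 + 0.21·55.6667 = 55.9356.
Var(X) = E[X²] − (E[X])² = 55.9356 − 36.663 = 19.2726.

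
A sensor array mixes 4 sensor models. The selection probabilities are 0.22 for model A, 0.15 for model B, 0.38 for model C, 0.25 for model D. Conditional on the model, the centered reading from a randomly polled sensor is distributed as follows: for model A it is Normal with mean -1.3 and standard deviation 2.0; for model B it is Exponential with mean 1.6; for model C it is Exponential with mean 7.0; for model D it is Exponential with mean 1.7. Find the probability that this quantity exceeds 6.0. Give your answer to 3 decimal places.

0.172

Conditional on each model, P(X > 6.0): A: 0.00013112; B: 0.0235177; C: 0.424373; D: 0.0293222.
By total probability, P(X > 6.0) = 0.22·0.00013112 + 0.15·0.0235177 + 0.38·0.424373 + 0.25·0.0293222 = 0.172149.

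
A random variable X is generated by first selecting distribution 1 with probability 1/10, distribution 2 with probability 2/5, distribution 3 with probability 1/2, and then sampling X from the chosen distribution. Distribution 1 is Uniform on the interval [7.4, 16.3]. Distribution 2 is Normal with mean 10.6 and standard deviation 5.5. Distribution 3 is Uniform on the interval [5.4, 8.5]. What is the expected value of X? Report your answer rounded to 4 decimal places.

Component means — 1: 11.85; 2: 10.6; 3: 6.95.
E[X] = 0.1·11.85 + 0.4·10.6 + 0.5·6.95 = 8.9.

8.9000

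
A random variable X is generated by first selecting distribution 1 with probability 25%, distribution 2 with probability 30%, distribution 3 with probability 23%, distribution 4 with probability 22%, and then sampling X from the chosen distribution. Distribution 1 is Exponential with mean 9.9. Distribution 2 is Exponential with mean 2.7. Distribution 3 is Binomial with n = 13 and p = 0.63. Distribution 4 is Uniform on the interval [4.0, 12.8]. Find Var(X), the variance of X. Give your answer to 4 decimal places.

37.2123

Per component, 1: μ=9.9, E[X²]=196.02; 2: μ=2.7, E[X²]=14.58; 3: μ=8.19, E[X²]=70.1064; 4: μ=8.4, E[X²]=77.0133.
E[X] = 0.25·9.9 + 0.3·2.7 + 0.23·8.19 + 0.22·8.4 = 7.0167.
E[X²] = 0.25·196.02 + 0.3·14.58 + 0.23·70.1064 + 0.22·77.0133 = 86.4464.
Var(X) = E[X²] − (E[X])² = 86.4464 − 49.2341 = 37.2123.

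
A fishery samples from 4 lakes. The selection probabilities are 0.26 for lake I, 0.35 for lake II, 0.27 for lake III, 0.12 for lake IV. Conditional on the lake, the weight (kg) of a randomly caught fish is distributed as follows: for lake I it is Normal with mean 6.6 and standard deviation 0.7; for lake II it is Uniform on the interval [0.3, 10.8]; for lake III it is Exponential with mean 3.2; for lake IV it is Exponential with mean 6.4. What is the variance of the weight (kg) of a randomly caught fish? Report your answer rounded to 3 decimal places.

12.820

Per component, I: μ=6.6, E[X²]=44.05; II: μ=5.55, E[X²]=39.99; III: μ=3.2, E[X²]=20.48; IV: μ=6.4, E[X²]=81.92.
E[X] = 0.26·6.6 + 0.35·5.55 + 0.27·3.2 + 0.12·6.4 = 5.2905.
E[X²] = 0.26·44.05 + 0.35·39.99 + 0.27·20.48 + 0.12·81.92 = 40.8095.
Var(X) = E[X²] − (E[X])² = 40.8095 − 27.9894 = 12.8201.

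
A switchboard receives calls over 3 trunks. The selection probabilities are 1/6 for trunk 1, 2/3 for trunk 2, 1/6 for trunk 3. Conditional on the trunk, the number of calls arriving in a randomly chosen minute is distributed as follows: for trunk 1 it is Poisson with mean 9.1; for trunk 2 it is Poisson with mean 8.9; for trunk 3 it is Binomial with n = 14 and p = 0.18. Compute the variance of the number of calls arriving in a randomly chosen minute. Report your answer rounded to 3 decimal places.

13.524

Per component, 1: μ=9.1, E[X²]=91.91; 2: μ=8.9, E[X²]=88.11; 3: μ=2.52, E[X²]=8.4168.
E[X] = 0.166667·9.1 + 0.666667·8.9 + 0.166667·2.52 = 7.87.
E[X²] = 0.166667·91.91 + 0.666667·88.11 + 0.166667·8.4168 = 75.4611.
Var(X) = E[X²] − (E[X])² = 75.4611 − 61.9369 = 13.5242.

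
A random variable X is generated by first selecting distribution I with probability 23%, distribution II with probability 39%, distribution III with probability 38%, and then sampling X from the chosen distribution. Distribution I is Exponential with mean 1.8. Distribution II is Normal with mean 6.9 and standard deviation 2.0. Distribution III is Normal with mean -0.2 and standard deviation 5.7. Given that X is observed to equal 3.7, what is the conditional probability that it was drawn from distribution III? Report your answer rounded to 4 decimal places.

Likelihoods f(3.7 | ·): I: 0.0711232; II: 0.0554604; III: 0.0553833.
Posterior ∝ prior × likelihood. Numerator for III: 0.38·0.0553833 = 0.0210457.
Normalizing constant: 0.23·0.0711232 + 0.39·0.0554604 + 0.38·0.0553833 = 0.0590336.
P(III | observation) = 0.0210457 / 0.0590336 = 0.356503.

0.3565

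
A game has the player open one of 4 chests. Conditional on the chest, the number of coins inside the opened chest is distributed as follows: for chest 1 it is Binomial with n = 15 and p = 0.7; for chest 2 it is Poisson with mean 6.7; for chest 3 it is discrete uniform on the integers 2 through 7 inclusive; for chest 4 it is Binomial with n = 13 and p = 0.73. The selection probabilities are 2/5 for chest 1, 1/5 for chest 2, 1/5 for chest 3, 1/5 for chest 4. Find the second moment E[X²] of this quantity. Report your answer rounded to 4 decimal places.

For each component E[X²] = Var + (mean)², giving 1: 113.4; 2: 51.59; 3: 23.1667; 4: 92.6224.
Overall E[X²] = 0.4·113.4 + 0.2·51.59 + 0.2·23.1667 + 0.2·92.6224 = 78.8358.

78.8358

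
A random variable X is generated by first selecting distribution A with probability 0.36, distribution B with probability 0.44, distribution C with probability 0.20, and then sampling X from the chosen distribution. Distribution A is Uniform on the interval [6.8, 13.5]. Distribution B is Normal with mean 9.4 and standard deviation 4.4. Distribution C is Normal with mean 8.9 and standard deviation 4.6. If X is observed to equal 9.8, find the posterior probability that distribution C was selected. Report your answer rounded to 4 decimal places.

Likelihoods f(9.8 | ·): A: 0.149254; B: 0.0902948; C: 0.0850824.
Posterior ∝ prior × likelihood. Numerator for C: 0.2·0.0850824 = 0.0170165.
Normalizing constant: 0.36·0.149254 + 0.44·0.0902948 + 0.2·0.0850824 = 0.110478.
P(C | observation) = 0.0170165 / 0.110478 = 0.154027.

0.1540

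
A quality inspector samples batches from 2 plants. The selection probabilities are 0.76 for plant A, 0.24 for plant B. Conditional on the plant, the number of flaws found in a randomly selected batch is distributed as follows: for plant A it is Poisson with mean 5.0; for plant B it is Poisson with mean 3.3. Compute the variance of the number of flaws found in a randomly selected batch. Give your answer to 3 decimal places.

Per component, A: μ=5, E[X²]=30; B: μ=3.3, E[X²]=14.19.
E[X] = 0.76·5 + 0.24·3.3 = 4.592.
E[X²] = 0.76·30 + 0.24·14.19 = 26.2056.
Var(X) = E[X²] − (E[X])² = 26.2056 − 21.0865 = 5.11914.

5.119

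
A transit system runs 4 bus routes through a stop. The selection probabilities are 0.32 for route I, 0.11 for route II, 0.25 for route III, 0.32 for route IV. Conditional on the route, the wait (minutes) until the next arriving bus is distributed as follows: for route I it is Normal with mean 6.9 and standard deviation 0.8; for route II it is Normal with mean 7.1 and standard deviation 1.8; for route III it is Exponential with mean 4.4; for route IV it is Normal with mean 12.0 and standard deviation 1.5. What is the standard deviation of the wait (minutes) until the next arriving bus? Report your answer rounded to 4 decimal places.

Per component, I: μ=6.9, E[X²]=48.25; II: μ=7.1, E[X²]=53.65; III: μ=4.4, E[X²]=38.72; IV: μ=12, E[X²]=146.25.
E[X] = 0.32·6.9 + 0.11·7.1 + 0.25·4.4 + 0.32·12 = 7.929.
E[X²] = 0.32·48.25 + 0.11·53.65 + 0.25·38.72 + 0.32·146.25 = 77.8215.
Var(X) = E[X²] − (E[X])² = 77.8215 − 62.869 = 14.9525.
SD(X) = √14.9525 = 3.86684.

3.8668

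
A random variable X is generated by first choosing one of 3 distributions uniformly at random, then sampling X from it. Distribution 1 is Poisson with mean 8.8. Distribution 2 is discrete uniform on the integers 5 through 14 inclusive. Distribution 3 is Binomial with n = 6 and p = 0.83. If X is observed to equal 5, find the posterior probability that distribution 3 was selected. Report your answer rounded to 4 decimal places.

0.7073

Likelihoods P(X=5 | ·): 1: 0.0662889; 2: 0.1; 3: 0.401782.
Posterior ∝ prior × likelihood. Numerator for 3: 0.333333·0.401782 = 0.133927.
Normalizing constant: 0.333333·0.0662889 + 0.333333·0.1 + 0.333333·0.401782 = 0.189357.
P(3 | observation) = 0.133927 / 0.189357 = 0.707274.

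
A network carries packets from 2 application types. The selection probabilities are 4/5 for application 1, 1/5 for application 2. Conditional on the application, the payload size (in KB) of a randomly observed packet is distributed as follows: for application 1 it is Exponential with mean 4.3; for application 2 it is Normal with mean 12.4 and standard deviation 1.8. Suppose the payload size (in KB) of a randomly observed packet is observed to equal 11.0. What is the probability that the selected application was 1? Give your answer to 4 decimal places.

Likelihoods f(11.0 | ·): 1: 0.0180113; 2: 0.163786.
Posterior ∝ prior × likelihood. Numerator for 1: 0.8·0.0180113 = 0.0144091.
Normalizing constant: 0.8·0.0180113 + 0.2·0.163786 = 0.0471663.
P(1 | observation) = 0.0144091 / 0.0471663 = 0.305495.

0.3055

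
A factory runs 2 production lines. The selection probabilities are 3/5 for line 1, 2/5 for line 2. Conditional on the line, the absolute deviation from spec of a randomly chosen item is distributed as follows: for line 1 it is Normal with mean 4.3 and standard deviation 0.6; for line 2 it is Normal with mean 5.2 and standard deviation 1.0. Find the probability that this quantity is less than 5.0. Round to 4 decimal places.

Conditional on each line, P(X < 5.0): 1: 0.878327; 2: 0.42074.
By total probability, P(X < 5.0) = 0.6·0.878327 + 0.4·0.42074 = 0.695293.

0.6953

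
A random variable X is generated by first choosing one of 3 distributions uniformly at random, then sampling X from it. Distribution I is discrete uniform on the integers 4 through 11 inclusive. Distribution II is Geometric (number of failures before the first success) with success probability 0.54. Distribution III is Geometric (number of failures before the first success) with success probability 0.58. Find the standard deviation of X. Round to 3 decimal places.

Per component, I: μ=7.5, E[X²]=61.5; II: μ=0.851852, E[X²]=2.30316; III: μ=0.724138, E[X²]=1.77289.
E[X] = 0.333333·7.5 + 0.333333·0.851852 + 0.333333·0.724138 = 3.02533.
E[X²] = 0.333333·61.5 + 0.333333·2.30316 + 0.333333·1.77289 = 21.8587.
Var(X) = E[X²] − (E[X])² = 21.8587 − 9.15262 = 12.7061.
SD(X) = √12.7061 = 3.56456.

3.565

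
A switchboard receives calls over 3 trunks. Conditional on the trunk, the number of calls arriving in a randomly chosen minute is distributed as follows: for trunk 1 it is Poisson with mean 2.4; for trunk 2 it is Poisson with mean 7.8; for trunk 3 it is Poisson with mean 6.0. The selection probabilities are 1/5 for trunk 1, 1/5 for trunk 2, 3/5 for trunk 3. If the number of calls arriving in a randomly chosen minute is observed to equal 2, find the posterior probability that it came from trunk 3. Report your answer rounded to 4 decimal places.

Likelihoods P(X=2 | ·): 1: 0.261268; 2: 0.0124641; 3: 0.0446175.
Posterior ∝ prior × likelihood. Numerator for 3: 0.6·0.0446175 = 0.0267705.
Normalizing constant: 0.2·0.261268 + 0.2·0.0124641 + 0.6·0.0446175 = 0.0815169.
P(3 | observation) = 0.0267705 / 0.0815169 = 0.328405.

0.3284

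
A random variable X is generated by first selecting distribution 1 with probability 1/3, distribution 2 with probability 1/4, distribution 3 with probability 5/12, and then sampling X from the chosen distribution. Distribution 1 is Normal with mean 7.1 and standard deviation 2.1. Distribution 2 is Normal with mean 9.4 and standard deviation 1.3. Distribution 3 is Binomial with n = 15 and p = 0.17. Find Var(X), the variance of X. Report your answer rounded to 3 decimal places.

10.978

Per component, 1: μ=7.1, E[X²]=54.82; 2: μ=9.4, E[X²]=90.05; 3: μ=2.55, E[X²]=8.619.
E[X] = 0.333333·7.1 + 0.25·9.4 + 0.416667·2.55 = 5.77917.
E[X²] = 0.333333·54.82 + 0.25·90.05 + 0.416667·8.619 = 44.3771.
Var(X) = E[X²] − (E[X])² = 44.3771 − 33.3988 = 10.9783.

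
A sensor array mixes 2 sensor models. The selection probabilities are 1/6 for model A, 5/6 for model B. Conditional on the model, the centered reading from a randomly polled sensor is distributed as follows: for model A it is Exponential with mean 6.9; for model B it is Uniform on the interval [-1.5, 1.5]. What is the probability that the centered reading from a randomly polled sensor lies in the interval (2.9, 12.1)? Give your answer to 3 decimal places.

Conditional on each model, P(2.9 < X < 12.1): A: 0.483711; B: 0.
By total probability, P(2.9 < X < 12.1) = 0.166667·0.483711 + 0.833333·0 = 0.0806185.

0.081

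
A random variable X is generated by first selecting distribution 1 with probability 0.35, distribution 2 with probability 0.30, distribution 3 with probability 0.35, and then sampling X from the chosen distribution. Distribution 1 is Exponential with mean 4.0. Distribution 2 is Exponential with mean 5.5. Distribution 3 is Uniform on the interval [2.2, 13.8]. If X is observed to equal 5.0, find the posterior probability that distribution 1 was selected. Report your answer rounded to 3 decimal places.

0.325

Likelihoods f(5.0 | ·): 1: 0.0716262; 2: 0.0732528; 3: 0.0862069.
Posterior ∝ prior × likelihood. Numerator for 1: 0.35·0.0716262 = 0.0250692.
Normalizing constant: 0.35·0.0716262 + 0.3·0.0732528 + 0.35·0.0862069 = 0.0772174.
P(1 | observation) = 0.0250692 / 0.0772174 = 0.324657.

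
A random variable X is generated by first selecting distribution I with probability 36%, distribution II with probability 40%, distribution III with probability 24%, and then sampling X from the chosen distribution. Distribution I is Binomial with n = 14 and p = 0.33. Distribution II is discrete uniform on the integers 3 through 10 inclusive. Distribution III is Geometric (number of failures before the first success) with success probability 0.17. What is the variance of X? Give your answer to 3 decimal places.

10.873

Per component, I: μ=4.62, E[X²]=24.4398; II: μ=6.5, E[X²]=47.5; III: μ=4.88235, E[X²]=52.5571.
E[X] = 0.36·4.62 + 0.4·6.5 + 0.24·4.88235 = 5.43496.
E[X²] = 0.36·24.4398 + 0.4·47.5 + 0.24·52.5571 = 40.412.
Var(X) = E[X²] − (E[X])² = 40.412 − 29.5388 = 10.8732.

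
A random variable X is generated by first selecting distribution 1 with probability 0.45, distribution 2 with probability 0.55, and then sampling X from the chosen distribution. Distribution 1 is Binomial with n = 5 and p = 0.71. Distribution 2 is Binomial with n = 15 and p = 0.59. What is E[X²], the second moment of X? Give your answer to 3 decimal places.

For each component E[X²] = Var + (mean)², giving 1: 13.632; 2: 81.951.
Overall E[X²] = 0.45·13.632 + 0.55·81.951 = 51.2075.

51.207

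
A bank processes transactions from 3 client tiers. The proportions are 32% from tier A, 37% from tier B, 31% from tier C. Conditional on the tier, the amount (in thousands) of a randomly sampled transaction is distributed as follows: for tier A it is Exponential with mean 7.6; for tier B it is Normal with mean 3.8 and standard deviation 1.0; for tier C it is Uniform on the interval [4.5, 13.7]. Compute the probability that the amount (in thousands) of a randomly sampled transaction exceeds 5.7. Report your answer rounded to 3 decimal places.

Conditional on each tier, P(X > 5.7): A: 0.472367; B: 0.0287166; C: 0.869565.
By total probability, P(X > 5.7) = 0.32·0.472367 + 0.37·0.0287166 + 0.31·0.869565 = 0.431348.

0.431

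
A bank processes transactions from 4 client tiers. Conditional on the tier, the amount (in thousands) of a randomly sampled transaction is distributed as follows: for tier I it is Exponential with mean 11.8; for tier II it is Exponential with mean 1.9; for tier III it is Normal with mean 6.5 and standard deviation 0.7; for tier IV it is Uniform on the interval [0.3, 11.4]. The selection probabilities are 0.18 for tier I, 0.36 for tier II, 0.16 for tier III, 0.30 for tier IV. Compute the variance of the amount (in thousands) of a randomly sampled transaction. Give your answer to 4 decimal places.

41.5174

Per component, I: μ=11.8, E[X²]=278.48; II: μ=1.9, E[X²]=7.22; III: μ=6.5, E[X²]=42.74; IV: μ=5.85, E[X²]=44.49.
E[X] = 0.18·11.8 + 0.36·1.9 + 0.16·6.5 + 0.3·5.85 = 5.603.
E[X²] = 0.18·278.48 + 0.36·7.22 + 0.16·42.74 + 0.3·44.49 = 72.911.
Var(X) = E[X²] − (E[X])² = 72.911 − 31.3936 = 41.5174.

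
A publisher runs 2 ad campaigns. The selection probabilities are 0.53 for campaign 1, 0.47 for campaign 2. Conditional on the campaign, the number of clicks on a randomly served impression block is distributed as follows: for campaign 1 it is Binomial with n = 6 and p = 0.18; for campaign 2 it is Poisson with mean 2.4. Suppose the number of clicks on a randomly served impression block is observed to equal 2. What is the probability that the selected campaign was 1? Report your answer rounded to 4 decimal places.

0.4868

Likelihoods P(X=2 | ·): 1: 0.219731; 2: 0.261268.
Posterior ∝ prior × likelihood. Numerator for 1: 0.53·0.219731 = 0.116458.
Normalizing constant: 0.53·0.219731 + 0.47·0.261268 = 0.239253.
P(1 | observation) = 0.116458 / 0.239253 = 0.486754.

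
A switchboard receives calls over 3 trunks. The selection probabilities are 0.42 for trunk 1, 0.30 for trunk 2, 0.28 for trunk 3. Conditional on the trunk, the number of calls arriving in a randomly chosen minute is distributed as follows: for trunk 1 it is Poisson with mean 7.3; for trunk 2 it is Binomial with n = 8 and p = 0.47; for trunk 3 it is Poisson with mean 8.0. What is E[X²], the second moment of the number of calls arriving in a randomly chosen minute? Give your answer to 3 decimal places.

For each component E[X²] = Var + (mean)², giving 1: 60.59; 2: 16.1304; 3: 72.
Overall E[X²] = 0.42·60.59 + 0.3·16.1304 + 0.28·72 = 50.4469.

50.447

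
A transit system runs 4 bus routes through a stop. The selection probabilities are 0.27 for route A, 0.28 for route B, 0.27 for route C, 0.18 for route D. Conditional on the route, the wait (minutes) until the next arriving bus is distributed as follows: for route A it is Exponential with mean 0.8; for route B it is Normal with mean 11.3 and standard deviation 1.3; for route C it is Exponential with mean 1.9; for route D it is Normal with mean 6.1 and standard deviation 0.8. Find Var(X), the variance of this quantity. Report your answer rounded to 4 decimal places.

Per component, A: μ=0.8, E[X²]=1.28; B: μ=11.3, E[X²]=129.38; C: μ=1.9, E[X²]=7.22; D: μ=6.1, E[X²]=37.85.
E[X] = 0.27·0.8 + 0.28·11.3 + 0.27·1.9 + 0.18·6.1 = 4.991.
E[X²] = 0.27·1.28 + 0.28·129.38 + 0.27·7.22 + 0.18·37.85 = 45.3344.
Var(X) = E[X²] − (E[X])² = 45.3344 − 24.9101 = 20.4243.

20.4243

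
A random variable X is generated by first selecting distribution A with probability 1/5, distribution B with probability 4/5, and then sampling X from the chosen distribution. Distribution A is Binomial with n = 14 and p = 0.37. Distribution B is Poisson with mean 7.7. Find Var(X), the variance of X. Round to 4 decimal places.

Per component, A: μ=5.18, E[X²]=30.0958; B: μ=7.7, E[X²]=66.99.
E[X] = 0.2·5.18 + 0.8·7.7 = 7.196.
E[X²] = 0.2·30.0958 + 0.8·66.99 = 59.6112.
Var(X) = E[X²] − (E[X])² = 59.6112 − 51.7824 = 7.82874.

7.8287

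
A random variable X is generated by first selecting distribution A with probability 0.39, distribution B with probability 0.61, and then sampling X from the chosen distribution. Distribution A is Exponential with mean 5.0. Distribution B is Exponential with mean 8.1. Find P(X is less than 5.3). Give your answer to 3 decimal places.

Conditional on each component, P(X < 5.3): A: 0.653544; B: 0.480205.
By total probability, P(X < 5.3) = 0.39·0.653544 + 0.61·0.480205 = 0.547807.

0.548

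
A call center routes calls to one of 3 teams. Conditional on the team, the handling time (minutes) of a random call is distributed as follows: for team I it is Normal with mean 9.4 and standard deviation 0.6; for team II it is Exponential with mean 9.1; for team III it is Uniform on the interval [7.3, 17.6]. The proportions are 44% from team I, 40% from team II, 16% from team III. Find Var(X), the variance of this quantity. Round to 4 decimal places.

36.0859

Per component, I: μ=9.4, E[X²]=88.72; II: μ=9.1, E[X²]=165.62; III: μ=12.45, E[X²]=163.843.
E[X] = 0.44·9.4 + 0.4·9.1 + 0.16·12.45 = 9.768.
E[X²] = 0.44·88.72 + 0.4·165.62 + 0.16·163.843 = 131.5.
Var(X) = E[X²] − (E[X])² = 131.5 − 95.4138 = 36.0859.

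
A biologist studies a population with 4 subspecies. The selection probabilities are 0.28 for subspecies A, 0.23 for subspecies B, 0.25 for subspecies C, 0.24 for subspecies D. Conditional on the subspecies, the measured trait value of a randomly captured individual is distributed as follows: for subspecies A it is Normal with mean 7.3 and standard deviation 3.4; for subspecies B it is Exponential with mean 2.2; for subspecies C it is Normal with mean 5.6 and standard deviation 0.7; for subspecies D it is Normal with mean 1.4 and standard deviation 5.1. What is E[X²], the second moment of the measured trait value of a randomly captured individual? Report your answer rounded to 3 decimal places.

For each component E[X²] = Var + (mean)², giving A: 64.85; B: 9.68; C: 31.85; D: 27.97.
Overall E[X²] = 0.28·64.85 + 0.23·9.68 + 0.25·31.85 + 0.24·27.97 = 35.0597.

35.060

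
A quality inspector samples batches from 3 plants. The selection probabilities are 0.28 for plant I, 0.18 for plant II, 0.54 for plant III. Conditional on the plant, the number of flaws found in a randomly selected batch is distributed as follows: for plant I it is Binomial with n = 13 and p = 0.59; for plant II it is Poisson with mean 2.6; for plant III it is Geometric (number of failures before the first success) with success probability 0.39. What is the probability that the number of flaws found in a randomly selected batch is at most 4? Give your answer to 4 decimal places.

Conditional on each plant, P(X ≤ 4): I: 0.0379249; II: 0.877423; III: 0.91554.
By total probability, P(X ≤ 4) = 0.28·0.0379249 + 0.18·0.877423 + 0.54·0.91554 = 0.662947.

0.6629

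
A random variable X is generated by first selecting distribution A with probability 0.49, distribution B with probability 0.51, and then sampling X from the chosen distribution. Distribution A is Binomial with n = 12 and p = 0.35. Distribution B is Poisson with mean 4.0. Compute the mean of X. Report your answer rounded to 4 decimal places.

Component means — A: 4.2; B: 4.
E[X] = 0.49·4.2 + 0.51·4 = 4.098.

4.0980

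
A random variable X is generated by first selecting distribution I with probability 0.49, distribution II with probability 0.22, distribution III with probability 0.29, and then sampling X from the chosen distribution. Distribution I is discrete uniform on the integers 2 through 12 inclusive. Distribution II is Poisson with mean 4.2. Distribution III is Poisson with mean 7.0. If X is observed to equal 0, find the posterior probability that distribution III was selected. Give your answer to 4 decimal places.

0.0742

Likelihoods P(X=0 | ·): I: 0; II: 0.0149956; III: 0.000911882.
Posterior ∝ prior × likelihood. Numerator for III: 0.29·0.000911882 = 0.000264446.
Normalizing constant: 0.49·0 + 0.22·0.0149956 + 0.29·0.000911882 = 0.00356347.
P(III | observation) = 0.000264446 / 0.00356347 = 0.0742101.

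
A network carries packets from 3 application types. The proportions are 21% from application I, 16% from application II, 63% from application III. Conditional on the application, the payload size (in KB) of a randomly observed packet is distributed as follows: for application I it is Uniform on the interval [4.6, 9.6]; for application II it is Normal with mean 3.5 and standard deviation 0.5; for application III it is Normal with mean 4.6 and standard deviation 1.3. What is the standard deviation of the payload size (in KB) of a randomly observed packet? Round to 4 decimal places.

Per component, I: μ=7.1, E[X²]=52.4933; II: μ=3.5, E[X²]=12.5; III: μ=4.6, E[X²]=22.85.
E[X] = 0.21·7.1 + 0.16·3.5 + 0.63·4.6 = 4.949.
E[X²] = 0.21·52.4933 + 0.16·12.5 + 0.63·22.85 = 27.4191.
Var(X) = E[X²] − (E[X])² = 27.4191 − 24.4926 = 2.9265.
SD(X) = √2.9265 = 1.7107.

1.7107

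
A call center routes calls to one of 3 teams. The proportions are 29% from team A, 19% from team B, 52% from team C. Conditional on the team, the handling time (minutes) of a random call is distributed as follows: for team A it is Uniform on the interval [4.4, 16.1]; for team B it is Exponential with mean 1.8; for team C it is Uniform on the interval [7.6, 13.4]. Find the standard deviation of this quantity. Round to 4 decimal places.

4.0992

Per component, A: μ=10.25, E[X²]=116.47; B: μ=1.8, E[X²]=6.48; C: μ=10.5, E[X²]=113.053.
E[X] = 0.29·10.25 + 0.19·1.8 + 0.52·10.5 = 8.7745.
E[X²] = 0.29·116.47 + 0.19·6.48 + 0.52·113.053 = 93.7952.
Var(X) = E[X²] − (E[X])² = 93.7952 − 76.9919 = 16.8034.
SD(X) = √16.8034 = 4.09919.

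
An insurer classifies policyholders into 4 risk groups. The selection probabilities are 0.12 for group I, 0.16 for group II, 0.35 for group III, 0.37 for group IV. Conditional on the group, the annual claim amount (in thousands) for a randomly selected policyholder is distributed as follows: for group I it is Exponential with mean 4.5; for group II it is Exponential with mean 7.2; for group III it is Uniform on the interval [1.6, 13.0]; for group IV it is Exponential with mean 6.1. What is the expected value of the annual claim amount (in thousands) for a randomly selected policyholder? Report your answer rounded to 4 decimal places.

Component means — I: 4.5; II: 7.2; III: 7.3; IV: 6.1.
E[X] = 0.12·4.5 + 0.16·7.2 + 0.35·7.3 + 0.37·6.1 = 6.504.

6.5040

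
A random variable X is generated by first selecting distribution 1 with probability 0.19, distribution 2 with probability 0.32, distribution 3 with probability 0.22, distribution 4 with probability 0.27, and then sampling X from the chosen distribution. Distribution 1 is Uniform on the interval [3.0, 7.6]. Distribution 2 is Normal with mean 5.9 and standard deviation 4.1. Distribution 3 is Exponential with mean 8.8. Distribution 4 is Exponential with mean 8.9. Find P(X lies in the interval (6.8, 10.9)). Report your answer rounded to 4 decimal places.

0.2139

Conditional on each component, P(6.8 < X < 10.9): 1: 0.173913; 2: 0.301801; 3: 0.171973; 4: 0.171938.
By total probability, P(6.8 < X < 10.9) = 0.19·0.173913 + 0.32·0.301801 + 0.22·0.171973 + 0.27·0.171938 = 0.213877.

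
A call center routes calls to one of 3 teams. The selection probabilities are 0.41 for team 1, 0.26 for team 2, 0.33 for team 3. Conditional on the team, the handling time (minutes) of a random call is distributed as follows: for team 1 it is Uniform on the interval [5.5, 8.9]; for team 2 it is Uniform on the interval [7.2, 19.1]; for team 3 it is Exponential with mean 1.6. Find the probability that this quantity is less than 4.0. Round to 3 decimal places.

Conditional on each team, P(X < 4.0): 1: 0; 2: 0; 3: 0.917915.
By total probability, P(X < 4.0) = 0.41·0 + 0.26·0 + 0.33·0.917915 = 0.302912.

0.303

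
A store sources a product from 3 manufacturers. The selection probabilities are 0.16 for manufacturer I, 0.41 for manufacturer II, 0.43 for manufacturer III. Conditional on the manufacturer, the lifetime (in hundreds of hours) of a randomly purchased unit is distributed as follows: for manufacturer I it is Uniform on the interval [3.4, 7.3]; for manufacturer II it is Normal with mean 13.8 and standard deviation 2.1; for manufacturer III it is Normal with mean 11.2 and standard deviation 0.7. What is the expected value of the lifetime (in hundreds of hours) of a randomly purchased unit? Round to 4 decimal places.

11.3300

Component means — I: 5.35; II: 13.8; III: 11.2.
E[X] = 0.16·5.35 + 0.41·13.8 + 0.43·11.2 = 11.33.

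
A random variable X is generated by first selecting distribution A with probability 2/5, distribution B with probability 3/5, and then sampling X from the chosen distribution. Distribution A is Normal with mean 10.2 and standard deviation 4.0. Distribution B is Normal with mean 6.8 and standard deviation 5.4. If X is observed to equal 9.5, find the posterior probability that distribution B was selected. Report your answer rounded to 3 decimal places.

0.499

Likelihoods f(9.5 | ·): A: 0.09822; B: 0.0651973.
Posterior ∝ prior × likelihood. Numerator for B: 0.6·0.0651973 = 0.0391184.
Normalizing constant: 0.4·0.09822 + 0.6·0.0651973 = 0.0784064.
P(B | observation) = 0.0391184 / 0.0784064 = 0.498918.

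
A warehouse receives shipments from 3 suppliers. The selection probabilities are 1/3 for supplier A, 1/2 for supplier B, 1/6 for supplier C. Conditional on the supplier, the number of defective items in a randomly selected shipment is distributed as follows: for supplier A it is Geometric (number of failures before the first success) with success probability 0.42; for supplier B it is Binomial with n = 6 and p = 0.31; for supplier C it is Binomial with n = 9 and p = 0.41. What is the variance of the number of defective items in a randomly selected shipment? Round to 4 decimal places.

2.7141

Per component, A: μ=1.38095, E[X²]=5.19501; B: μ=1.86, E[X²]=4.743; C: μ=3.69, E[X²]=15.7932.
E[X] = 0.333333·1.38095 + 0.5·1.86 + 0.166667·3.69 = 2.00532.
E[X²] = 0.333333·5.19501 + 0.5·4.743 + 0.166667·15.7932 = 6.73537.
Var(X) = E[X²] − (E[X])² = 6.73537 − 4.0213 = 2.71407.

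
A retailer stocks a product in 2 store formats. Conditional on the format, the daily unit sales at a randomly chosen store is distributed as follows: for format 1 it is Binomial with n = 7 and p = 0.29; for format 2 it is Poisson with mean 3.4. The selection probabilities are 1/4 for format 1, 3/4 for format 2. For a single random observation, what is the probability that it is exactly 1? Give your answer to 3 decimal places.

Conditional on each format, P(X = 1): 1: 0.260044; 2: 0.113469.
By total probability, P(X = 1) = 0.25·0.260044 + 0.75·0.113469 = 0.150113.

0.150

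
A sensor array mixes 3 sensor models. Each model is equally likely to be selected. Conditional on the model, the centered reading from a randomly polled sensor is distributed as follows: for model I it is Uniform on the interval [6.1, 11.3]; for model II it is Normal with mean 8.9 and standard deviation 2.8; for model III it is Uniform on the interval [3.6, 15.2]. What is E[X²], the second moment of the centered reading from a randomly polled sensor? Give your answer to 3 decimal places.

88.189

For each component E[X²] = Var + (mean)², giving I: 77.9433; II: 87.05; III: 99.5733.
Overall E[X²] = 0.333333·77.9433 + 0.333333·87.05 + 0.333333·99.5733 = 88.1889.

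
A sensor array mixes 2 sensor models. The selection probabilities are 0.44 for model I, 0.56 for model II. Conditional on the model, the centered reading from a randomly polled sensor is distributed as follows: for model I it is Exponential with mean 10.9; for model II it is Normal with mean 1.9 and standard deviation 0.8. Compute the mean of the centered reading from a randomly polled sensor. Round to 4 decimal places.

5.8600

Component means — I: 10.9; II: 1.9.
E[X] = 0.44·10.9 + 0.56·1.9 = 5.86.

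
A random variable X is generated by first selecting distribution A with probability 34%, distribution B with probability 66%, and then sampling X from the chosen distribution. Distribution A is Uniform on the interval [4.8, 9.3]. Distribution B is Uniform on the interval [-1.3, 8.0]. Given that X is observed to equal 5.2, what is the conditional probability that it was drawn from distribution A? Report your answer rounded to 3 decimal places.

Likelihoods f(5.2 | ·): A: 0.222222; B: 0.107527.
Posterior ∝ prior × likelihood. Numerator for A: 0.34·0.222222 = 0.0755556.
Normalizing constant: 0.34·0.222222 + 0.66·0.107527 = 0.146523.
P(A | observation) = 0.0755556 / 0.146523 = 0.515656.

0.516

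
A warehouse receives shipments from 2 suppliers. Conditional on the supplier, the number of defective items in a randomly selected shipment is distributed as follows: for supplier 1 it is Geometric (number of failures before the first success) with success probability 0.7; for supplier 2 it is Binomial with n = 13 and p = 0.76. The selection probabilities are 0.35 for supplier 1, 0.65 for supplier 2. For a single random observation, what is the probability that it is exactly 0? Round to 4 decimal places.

Conditional on each supplier, P(X = 0): 1: 0.7; 2: 8.76488e-09.
By total probability, P(X = 0) = 0.35·0.7 + 0.65·8.76488e-09 = 0.245.

0.2450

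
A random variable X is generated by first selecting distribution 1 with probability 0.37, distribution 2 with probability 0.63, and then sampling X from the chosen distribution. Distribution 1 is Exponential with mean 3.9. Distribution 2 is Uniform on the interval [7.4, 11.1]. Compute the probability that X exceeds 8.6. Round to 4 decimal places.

0.4665

Conditional on each component, P(X > 8.6): 1: 0.110236; 2: 0.675676.
By total probability, P(X > 8.6) = 0.37·0.110236 + 0.63·0.675676 = 0.466463.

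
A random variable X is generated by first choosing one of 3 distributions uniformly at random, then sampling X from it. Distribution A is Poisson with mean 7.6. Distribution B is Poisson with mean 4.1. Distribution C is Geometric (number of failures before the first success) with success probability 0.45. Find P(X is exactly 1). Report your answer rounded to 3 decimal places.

0.106

Conditional on each component, P(X = 1): A: 0.00380343; B: 0.067948; C: 0.2475.
By total probability, P(X = 1) = 0.333333·0.00380343 + 0.333333·0.067948 + 0.333333·0.2475 = 0.106417.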